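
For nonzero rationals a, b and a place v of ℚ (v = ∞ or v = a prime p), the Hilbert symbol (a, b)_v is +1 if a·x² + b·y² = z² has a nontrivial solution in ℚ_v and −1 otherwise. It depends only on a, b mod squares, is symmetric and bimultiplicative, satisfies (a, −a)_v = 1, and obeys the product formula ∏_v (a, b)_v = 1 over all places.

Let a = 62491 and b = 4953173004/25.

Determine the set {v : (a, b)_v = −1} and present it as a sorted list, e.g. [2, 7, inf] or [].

(a, b) ≡ (62491, 19) mod (ℚ^×)²; places V = {2, 3, 5, 11, 13, 19, 23, ∞}.
(a,b)_2: α=0, β=2; u≡3, v≡3 (mod 8); ε(u)ε(v)=1·1, αω(v)=0·1, βω(u)=2·1; sum ≡ 1  ⇒  -1.
(a,b)_5: α=0, u≡1; β=-2, v≡4 (mod 5); (1|5)=+1, (4|5)=+1; sign (−1)^0·+1^-2·+1^0 = +1.
(a,b)_23: α=1, u≡3; β=2, v≡11 (mod 23); (3|23)=+1, (11|23)=-1; sign (−1)^0·+1^2·-1^1 = -1.
(a,b)_∞: sgn(62491)=+, sgn(19)=+, so +1.
(a,b)_11: α=1, u≡5; β=0, v≡7 (mod 11); (5|11)=+1, (7|11)=-1; sign (−1)^0·+1^0·-1^1 = -1.
(a,b)_3: α=0, u≡1; β=6, v≡1 (mod 3); (1|3)=+1, (1|3)=+1; sign (−1)^0·+1^6·+1^0 = +1.
(a,b)_19: α=1, u≡2; β=1, v≡9 (mod 19); (2|19)=-1, (9|19)=+1; sign (−1)^1·-1^1·+1^1 = +1.
(a,b)_13: α=1, u≡10; β=2, v≡5 (mod 13); (10|13)=+1, (5|13)=-1; sign (−1)^0·+1^2·-1^1 = -1.
|Ram(62491, 19)| = 4, even; anisotropic at {2, 11, 13, 23}.

[2, 11, 13, 23]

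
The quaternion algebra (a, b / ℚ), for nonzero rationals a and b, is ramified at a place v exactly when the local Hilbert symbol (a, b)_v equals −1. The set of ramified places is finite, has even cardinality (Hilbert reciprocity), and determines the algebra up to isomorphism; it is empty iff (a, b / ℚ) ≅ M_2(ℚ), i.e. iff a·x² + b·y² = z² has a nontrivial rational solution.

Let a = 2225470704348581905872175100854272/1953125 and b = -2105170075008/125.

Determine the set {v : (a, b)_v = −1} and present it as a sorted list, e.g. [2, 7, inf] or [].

Mod squares: a ≡ 279565, b ≡ -704990. Check v ∈ {∞, 2, 3, 5, 7, 11, 13, 17, 23, 29}.
v=11: a=11^5·(≡4), b=11^1·(≡7) mod 11; (4|11)=+1, (7|11)=-1; (−1)^{5·1·5}·(+1)^1·(-1)^5 = +1.
v=7: a=7^6·(≡6), b=7^2·(≡4) mod 7; (6|7)=-1, (4|7)=+1; (−1)^{6·2·3}·(-1)^2·(+1)^6 = +1.
v=23: a=23^5·(≡14), b=23^2·(≡16) mod 23; (14|23)=-1, (16|23)=+1; (−1)^{5·2·11}·(-1)^2·(+1)^5 = +1.
v=13: a=13^1·(≡4), b=13^1·(≡2) mod 13; (4|13)=+1, (2|13)=-1; (−1)^{1·1·6}·(+1)^1·(-1)^1 = -1.
v=29: a=29^2·(≡22), b=29^1·(≡19) mod 29; (22|29)=+1, (19|29)=-1; (−1)^{2·1·14}·(+1)^1·(-1)^2 = +1.
v=∞: 279565 > 0 and -704990 < 0  ⇒  (a,b)_∞ = +1.
v=2: v_2(a)=22, v_2(b)=7; units ≡ 5, 1 (mod 8); ε·ε+αω+βω = 0·0+22·0+7·1 ≡ 1  ⇒  (a,b)_2 = -1.
v=5: a=5^-9·(≡2), b=5^-3·(≡2) mod 5; (2|5)=-1, (2|5)=-1; (−1)^{-9·-3·2}·(-1)^-3·(-1)^-9 = +1.
v=3: a=3^4·(≡1), b=3^2·(≡1) mod 3; (1|3)=+1, (1|3)=+1; (−1)^{4·2·1}·(+1)^2·(+1)^4 = +1.
v=17: a=17^3·(≡14), b=17^1·(≡14) mod 17; (14|17)=-1, (14|17)=-1; (−1)^{3·1·8}·(-1)^1·(-1)^3 = +1.
|Ram(279565, -704990)| = 2, even; anisotropic at {2, 13}.

[2, 13]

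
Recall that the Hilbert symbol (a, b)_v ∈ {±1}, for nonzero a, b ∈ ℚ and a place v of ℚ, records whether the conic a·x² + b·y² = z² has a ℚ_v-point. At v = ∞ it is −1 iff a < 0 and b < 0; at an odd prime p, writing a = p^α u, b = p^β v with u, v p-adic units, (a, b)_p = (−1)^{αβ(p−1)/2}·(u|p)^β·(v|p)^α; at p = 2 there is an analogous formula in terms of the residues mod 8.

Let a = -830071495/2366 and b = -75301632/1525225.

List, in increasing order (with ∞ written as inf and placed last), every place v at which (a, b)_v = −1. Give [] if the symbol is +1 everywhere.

[2, 5, 7, inf]

(a, b) ≡ (-793730, -667) mod (ℚ^×)²; places V = {2, 3, 5, 7, 11, 13, 17, 19, 23, 29, ∞}.
(a,b)_17: α=1, u≡13; β=0, v≡2 (mod 17); (13|17)=+1, (2|17)=+1; sign (−1)^0·+1^0·+1^1 = +1.
(a,b)_13: α=-2, u≡7; β=-2, v≡12 (mod 13); (7|13)=-1, (12|13)=+1; sign (−1)^0·-1^-2·+1^-2 = +1.
(a,b)_2: α=-1, β=8; u≡7, v≡5 (mod 8); ε(u)ε(v)=1·0, αω(v)=-1·1, βω(u)=8·0; sum ≡ 1  ⇒  -1.
(a,b)_7: α=-1, u≡3; β=2, v≡6 (mod 7); (3|7)=-1, (6|7)=-1; sign (−1)^0·-1^2·-1^-1 = -1.
(a,b)_11: α=4, u≡10; β=0, v≡5 (mod 11); (10|11)=-1, (5|11)=+1; sign (−1)^0·-1^0·+1^4 = +1.
(a,b)_3: α=0, u≡1; β=2, v≡2 (mod 3); (1|3)=+1, (2|3)=-1; sign (−1)^0·+1^2·-1^0 = +1.
(a,b)_19: α=0, u≡3; β=-2, v≡6 (mod 19); (3|19)=-1, (6|19)=+1; sign (−1)^0·-1^-2·+1^0 = +1.
(a,b)_23: α=1, u≡2; β=1, v≡22 (mod 23); (2|23)=+1, (22|23)=-1; sign (−1)^1·+1^1·-1^1 = +1.
(a,b)_29: α=1, u≡25; β=1, v≡6 (mod 29); (25|29)=+1, (6|29)=+1; sign (−1)^0·+1^1·+1^1 = +1.
(a,b)_∞: sgn(-793730)=−, sgn(-667)=−, so -1.
(a,b)_5: α=1, u≡1; β=-2, v≡2 (mod 5); (1|5)=+1, (2|5)=-1; sign (−1)^0·+1^-2·-1^1 = -1.
Ram(-793730, -667) = {2, 5, 7, ∞}; no ℚ_2-point on the conic.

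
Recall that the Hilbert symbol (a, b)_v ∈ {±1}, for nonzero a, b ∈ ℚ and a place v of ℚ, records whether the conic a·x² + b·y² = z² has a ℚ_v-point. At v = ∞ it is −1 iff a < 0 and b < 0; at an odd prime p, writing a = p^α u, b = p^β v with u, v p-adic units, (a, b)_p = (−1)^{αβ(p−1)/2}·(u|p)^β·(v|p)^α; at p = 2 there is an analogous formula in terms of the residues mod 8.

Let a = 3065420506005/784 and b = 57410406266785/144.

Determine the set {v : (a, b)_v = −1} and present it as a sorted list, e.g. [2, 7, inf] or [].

[5, 37]

Mod squares: a ≡ 16445, b ≡ 24947065. Check v ∈ {∞, 2, 3, 5, 7, 11, 13, 23, 37, 41}.
v=23: a=23^1·(≡12), b=23^1·(≡15) mod 23; (12|23)=+1, (15|23)=-1; (−1)^{1·1·11}·(+1)^1·(-1)^1 = +1.
v=2: v_2(a)=-4, v_2(b)=-4; units ≡ 5, 1 (mod 8); ε·ε+αω+βω = 0·0+-4·0+-4·1 ≡ 0  ⇒  (a,b)_2 = +1.
v=3: a=3^4·(≡2), b=3^-2·(≡1) mod 3; (2|3)=-1, (1|3)=+1; (−1)^{4·-2·1}·(-1)^-2·(+1)^4 = +1.
v=11: a=11^1·(≡6), b=11^1·(≡1) mod 11; (6|11)=-1, (1|11)=+1; (−1)^{1·1·5}·(-1)^1·(+1)^1 = +1.
v=41: a=41^2·(≡20), b=41^3·(≡21) mod 41; (20|41)=+1, (21|41)=+1; (−1)^{2·3·20}·(+1)^3·(+1)^2 = +1.
v=7: a=7^-2·(≡2), b=7^0·(≡3) mod 7; (2|7)=+1, (3|7)=-1; (−1)^{-2·0·3}·(+1)^0·(-1)^-2 = +1.
v=13: a=13^1·(≡9), b=13^1·(≡4) mod 13; (9|13)=+1, (4|13)=+1; (−1)^{1·1·6}·(+1)^1·(+1)^1 = +1.
v=∞: 16445 > 0 and 24947065 > 0  ⇒  (a,b)_∞ = +1.
v=5: a=5^1·(≡4), b=5^1·(≡3) mod 5; (4|5)=+1, (3|5)=-1; (−1)^{1·1·2}·(+1)^1·(-1)^1 = -1.
v=37: a=37^2·(≡13), b=37^3·(≡24) mod 37; (13|37)=-1, (24|37)=-1; (−1)^{2·3·18}·(-1)^3·(-1)^2 = -1.
|Ram(16445, 24947065)| = 2, even; anisotropic at {5, 37}.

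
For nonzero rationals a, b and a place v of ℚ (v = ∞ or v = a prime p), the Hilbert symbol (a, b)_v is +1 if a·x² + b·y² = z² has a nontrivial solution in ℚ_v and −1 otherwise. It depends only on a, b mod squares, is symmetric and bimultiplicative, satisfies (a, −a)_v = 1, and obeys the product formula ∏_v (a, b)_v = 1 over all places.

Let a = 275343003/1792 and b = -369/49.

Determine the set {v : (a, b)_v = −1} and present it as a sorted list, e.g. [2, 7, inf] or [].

[13, 53]

(a, b) ≡ (593229, -41) mod (ℚ^×)²; places V = {2, 3, 7, 13, 19, 41, 53, ∞}.
(a,b)_41: α=1, u≡20; β=1, v≡4 (mod 41); (20|41)=+1, (4|41)=+1; sign (−1)^0·+1^1·+1^1 = +1.
(a,b)_2: α=-8, β=0; u≡5, v≡7 (mod 8); ε(u)ε(v)=0·1, αω(v)=-8·0, βω(u)=0·1; sum ≡ 0  ⇒  +1.
(a,b)_13: α=1, u≡3; β=0, v≡6 (mod 13); (3|13)=+1, (6|13)=-1; sign (−1)^0·+1^0·-1^1 = -1.
(a,b)_53: α=1, u≡28; β=0, v≡26 (mod 53); (28|53)=+1, (26|53)=-1; sign (−1)^0·+1^0·-1^1 = -1.
(a,b)_19: α=2, u≡1; β=0, v≡1 (mod 19); (1|19)=+1, (1|19)=+1; sign (−1)^0·+1^0·+1^2 = +1.
(a,b)_∞: sgn(593229)=+, sgn(-41)=−, so +1.
(a,b)_7: α=-1, u≡3; β=-2, v≡2 (mod 7); (3|7)=-1, (2|7)=+1; sign (−1)^0·-1^-2·+1^-1 = +1.
(a,b)_3: α=3, u≡1; β=2, v≡1 (mod 3); (1|3)=+1, (1|3)=+1; sign (−1)^0·+1^2·+1^3 = +1.
(593229, -41 / ℚ) ramifies at {13, 53}: a division algebra.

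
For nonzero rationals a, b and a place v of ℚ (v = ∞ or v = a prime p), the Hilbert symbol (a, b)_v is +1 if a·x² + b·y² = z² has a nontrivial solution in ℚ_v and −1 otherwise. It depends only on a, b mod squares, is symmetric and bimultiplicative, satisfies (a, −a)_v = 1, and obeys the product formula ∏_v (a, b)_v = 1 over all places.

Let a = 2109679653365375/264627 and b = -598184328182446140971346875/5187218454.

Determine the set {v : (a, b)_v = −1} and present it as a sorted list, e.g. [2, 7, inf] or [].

[2, 3, 13, 43]

(a, b) ≡ (17205, -16770) mod (ℚ^×)²; places V = {2, 3, 5, 7, 11, 13, 19, 31, 37, 43, ∞}.
(a,b)_37: α=1, u≡11; β=2, v≡4 (mod 37); (11|37)=+1, (4|37)=+1; sign (−1)^0·+1^2·+1^1 = +1.
(a,b)_13: α=2, u≡5; β=3, v≡3 (mod 13); (5|13)=-1, (3|13)=+1; sign (−1)^0·-1^3·+1^2 = -1.
(a,b)_43: α=2, u≡29; β=3, v≡31 (mod 43); (29|43)=-1, (31|43)=+1; sign (−1)^0·-1^3·+1^2 = -1.
(a,b)_5: α=3, u≡4; β=5, v≡1 (mod 5); (4|5)=+1, (1|5)=+1; sign (−1)^0·+1^5·+1^3 = +1.
(a,b)_31: α=3, u≡7; β=4, v≡20 (mod 31); (7|31)=+1, (20|31)=+1; sign (−1)^0·+1^4·+1^3 = +1.
(a,b)_19: α=0, u≡13; β=2, v≡9 (mod 19); (13|19)=-1, (9|19)=+1; sign (−1)^0·-1^2·+1^0 = +1.
(a,b)_∞: sgn(17205)=+, sgn(-16770)=−, so +1.
(a,b)_3: α=-7, u≡2; β=-11, v≡2 (mod 3); (2|3)=-1, (2|3)=-1; sign (−1)^1·-1^-11·-1^-7 = -1.
(a,b)_7: α=2, u≡5; β=4, v≡2 (mod 7); (5|7)=-1, (2|7)=+1; sign (−1)^0·-1^4·+1^2 = +1.
(a,b)_11: α=-2, u≡4; β=-4, v≡9 (mod 11); (4|11)=+1, (9|11)=+1; sign (−1)^0·+1^-4·+1^-2 = +1.
(a,b)_2: α=0, β=-1; u≡5, v≡7 (mod 8); ε(u)ε(v)=0·1, αω(v)=0·0, βω(u)=-1·1; sum ≡ 1  ⇒  -1.
|Ram(17205, -16770)| = 4, even; anisotropic at {2, 3, 13, 43}.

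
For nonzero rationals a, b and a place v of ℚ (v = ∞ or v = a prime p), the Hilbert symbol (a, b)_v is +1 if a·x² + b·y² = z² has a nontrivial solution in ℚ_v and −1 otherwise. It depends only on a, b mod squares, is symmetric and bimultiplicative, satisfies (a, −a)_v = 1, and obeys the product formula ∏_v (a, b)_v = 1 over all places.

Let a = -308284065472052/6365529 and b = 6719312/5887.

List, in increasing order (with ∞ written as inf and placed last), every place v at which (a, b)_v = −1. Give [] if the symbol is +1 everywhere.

[2, 23]

Mod squares: a ≡ -437, b ≡ 3059. Check v ∈ {∞, 2, 3, 7, 19, 23, 29, 31}.
v=3: a=3^-2·(≡1), b=3^0·(≡2) mod 3; (1|3)=+1, (2|3)=-1; (−1)^{-2·0·1}·(+1)^0·(-1)^-2 = +1.
v=23: a=23^3·(≡2), b=23^1·(≡2) mod 23; (2|23)=+1, (2|23)=+1; (−1)^{3·1·11}·(+1)^1·(+1)^3 = -1.
v=∞: -437 < 0 and 3059 > 0  ⇒  (a,b)_∞ = +1.
v=2: v_2(a)=2, v_2(b)=4; units ≡ 3, 3 (mod 8); ε·ε+αω+βω = 1·1+2·1+4·1 ≡ 1  ⇒  (a,b)_2 = -1.
v=7: a=7^0·(≡1), b=7^-1·(≡5) mod 7; (1|7)=+1, (5|7)=-1; (−1)^{0·-1·3}·(+1)^-1·(-1)^0 = +1.
v=31: a=31^4·(≡7), b=31^2·(≡15) mod 31; (7|31)=+1, (15|31)=-1; (−1)^{4·2·15}·(+1)^2·(-1)^4 = +1.
v=29: a=29^-4·(≡14), b=29^-2·(≡10) mod 29; (14|29)=-1, (10|29)=-1; (−1)^{-4·-2·14}·(-1)^-2·(-1)^-4 = +1.
v=19: a=19^3·(≡2), b=19^1·(≡6) mod 19; (2|19)=-1, (6|19)=+1; (−1)^{3·1·9}·(-1)^1·(+1)^3 = +1.
(-437, 3059 / ℚ) ramifies at {2, 23}: a division algebra.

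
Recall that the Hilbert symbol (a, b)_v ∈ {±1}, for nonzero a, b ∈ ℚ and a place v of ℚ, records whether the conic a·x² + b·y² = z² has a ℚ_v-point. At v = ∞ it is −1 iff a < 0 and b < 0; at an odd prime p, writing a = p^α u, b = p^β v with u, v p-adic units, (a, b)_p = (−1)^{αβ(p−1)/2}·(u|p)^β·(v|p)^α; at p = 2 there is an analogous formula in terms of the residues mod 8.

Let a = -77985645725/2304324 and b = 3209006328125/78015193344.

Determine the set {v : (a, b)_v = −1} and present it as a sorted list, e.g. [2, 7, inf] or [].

[13, 17]

Mod squares: a ≡ -221, b ≡ 5. Check v ∈ {∞, 2, 3, 5, 11, 13, 17, 23, 29}.
v=2: v_2(a)=-2, v_2(b)=-8; units ≡ 3, 5 (mod 8); ε·ε+αω+βω = 1·0+-2·1+-8·1 ≡ 0  ⇒  (a,b)_2 = +1.
v=∞: -221 < 0 and 5 > 0  ⇒  (a,b)_∞ = +1.
v=29: a=29^0·(≡8), b=29^2·(≡1) mod 29; (8|29)=-1, (1|29)=+1; (−1)^{0·2·14}·(-1)^2·(+1)^0 = +1.
v=3: a=3^-2·(≡1), b=3^-2·(≡2) mod 3; (1|3)=+1, (2|3)=-1; (−1)^{-2·-2·1}·(+1)^-2·(-1)^-2 = +1.
v=5: a=5^2·(≡4), b=5^7·(≡4) mod 5; (4|5)=+1, (4|5)=+1; (−1)^{2·7·2}·(+1)^7·(+1)^2 = +1.
v=23: a=23^-2·(≡13), b=23^-4·(≡7) mod 23; (13|23)=+1, (7|23)=-1; (−1)^{-2·-4·11}·(+1)^-4·(-1)^-2 = +1.
v=17: a=17^5·(≡13), b=17^2·(≡14) mod 17; (13|17)=+1, (14|17)=-1; (−1)^{5·2·8}·(+1)^2·(-1)^5 = -1.
v=11: a=11^-2·(≡8), b=11^-2·(≡3) mod 11; (8|11)=-1, (3|11)=+1; (−1)^{-2·-2·5}·(-1)^-2·(+1)^-2 = +1.
v=13: a=13^3·(≡4), b=13^2·(≡6) mod 13; (4|13)=+1, (6|13)=-1; (−1)^{3·2·6}·(+1)^2·(-1)^3 = -1.
Ram(-221, 5) = {13, 17}; no ℚ_13-point on the conic.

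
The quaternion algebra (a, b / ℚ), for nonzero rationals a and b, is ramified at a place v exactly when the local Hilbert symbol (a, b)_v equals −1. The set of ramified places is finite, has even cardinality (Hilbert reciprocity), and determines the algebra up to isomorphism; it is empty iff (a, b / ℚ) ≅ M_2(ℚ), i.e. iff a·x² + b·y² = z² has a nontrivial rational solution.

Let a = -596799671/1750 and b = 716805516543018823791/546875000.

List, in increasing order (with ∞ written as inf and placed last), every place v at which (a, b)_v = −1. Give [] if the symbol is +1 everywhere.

[2, 7, 13, 17]

(a, b) ≡ (-293930, 58786) mod (ℚ^×)²; places V = {2, 3, 5, 7, 13, 17, 19, 29, ∞}.
(a,b)_29: α=2, u≡26; β=4, v≡17 (mod 29); (26|29)=-1, (17|29)=-1; sign (−1)^0·-1^4·-1^2 = +1.
(a,b)_5: α=-3, u≡1; β=-10, v≡1 (mod 5); (1|5)=+1, (1|5)=+1; sign (−1)^0·+1^-10·+1^-3 = +1.
(a,b)_19: α=1, u≡3; β=3, v≡7 (mod 19); (3|19)=-1, (7|19)=+1; sign (−1)^1·-1^3·+1^1 = +1.
(a,b)_17: α=1, u≡13; β=3, v≡6 (mod 17); (13|17)=+1, (6|17)=-1; sign (−1)^0·+1^3·-1^1 = -1.
(a,b)_3: α=0, u≡1; β=4, v≡1 (mod 3); (1|3)=+1, (1|3)=+1; sign (−1)^0·+1^4·+1^0 = +1.
(a,b)_7: α=-1, u≡3; β=-1, v≡5 (mod 7); (3|7)=-1, (5|7)=-1; sign (−1)^1·-1^-1·-1^-1 = -1.
(a,b)_∞: sgn(-293930)=−, sgn(58786)=+, so +1.
(a,b)_13: α=3, u≡12; β=5, v≡5 (mod 13); (12|13)=+1, (5|13)=-1; sign (−1)^0·+1^5·-1^3 = -1.
(a,b)_2: α=-1, β=-3; u≡3, v≡1 (mod 8); ε(u)ε(v)=1·0, αω(v)=-1·0, βω(u)=-3·1; sum ≡ 1  ⇒  -1.
|Ram(-293930, 58786)| = 4, even; anisotropic at {2, 7, 13, 17}.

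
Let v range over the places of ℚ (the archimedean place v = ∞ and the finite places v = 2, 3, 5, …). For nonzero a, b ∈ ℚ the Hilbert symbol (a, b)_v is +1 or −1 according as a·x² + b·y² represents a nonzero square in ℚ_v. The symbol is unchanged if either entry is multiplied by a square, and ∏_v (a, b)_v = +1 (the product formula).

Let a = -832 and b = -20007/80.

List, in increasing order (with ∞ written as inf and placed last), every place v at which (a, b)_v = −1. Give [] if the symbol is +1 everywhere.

[5, inf]

(a, b) ≡ (-13, -1235) mod (ℚ^×)²; places V = {2, 3, 5, 13, 19, ∞}.
(a,b)_∞: sgn(-13)=−, sgn(-1235)=−, so -1.
(a,b)_5: α=0, u≡3; β=-1, v≡3 (mod 5); (3|5)=-1, (3|5)=-1; sign (−1)^0·-1^-1·-1^0 = -1.
(a,b)_19: α=0, u≡4; β=1, v≡17 (mod 19); (4|19)=+1, (17|19)=+1; sign (−1)^0·+1^1·+1^0 = +1.
(a,b)_13: α=1, u≡1; β=1, v≡4 (mod 13); (1|13)=+1, (4|13)=+1; sign (−1)^0·+1^1·+1^1 = +1.
(a,b)_3: α=0, u≡2; β=4, v≡1 (mod 3); (2|3)=-1, (1|3)=+1; sign (−1)^0·-1^4·+1^0 = +1.
(a,b)_2: α=6, β=-4; u≡3, v≡5 (mod 8); ε(u)ε(v)=1·0, αω(v)=6·1, βω(u)=-4·1; sum ≡ 0  ⇒  +1.
|Ram(-13, -1235)| = 2, even; anisotropic at {5, ∞}.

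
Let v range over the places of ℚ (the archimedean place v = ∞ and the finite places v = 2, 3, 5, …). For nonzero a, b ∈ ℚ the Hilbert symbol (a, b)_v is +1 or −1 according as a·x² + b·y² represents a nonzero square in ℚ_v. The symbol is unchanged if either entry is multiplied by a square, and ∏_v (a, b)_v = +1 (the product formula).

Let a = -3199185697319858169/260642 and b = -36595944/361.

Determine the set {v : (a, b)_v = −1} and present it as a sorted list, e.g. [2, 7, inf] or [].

[23, inf]

Mod squares: a ≡ -2, b ≡ -20746. Check v ∈ {∞, 2, 3, 7, 11, 17, 19, 23, 41}.
v=11: a=11^2·(≡9), b=11^1·(≡10) mod 11; (9|11)=+1, (10|11)=-1; (−1)^{2·1·5}·(+1)^1·(-1)^2 = +1.
v=∞: -2 < 0 and -20746 < 0  ⇒  (a,b)_∞ = -1.
v=41: a=41^2·(≡9), b=41^1·(≡12) mod 41; (9|41)=+1, (12|41)=-1; (−1)^{2·1·20}·(+1)^1·(-1)^2 = +1.
v=23: a=23^4·(≡21), b=23^1·(≡18) mod 23; (21|23)=-1, (18|23)=+1; (−1)^{4·1·11}·(-1)^1·(+1)^4 = -1.
v=7: a=7^4·(≡6), b=7^2·(≡4) mod 7; (6|7)=-1, (4|7)=+1; (−1)^{4·2·3}·(-1)^2·(+1)^4 = +1.
v=3: a=3^4·(≡1), b=3^2·(≡2) mod 3; (1|3)=+1, (2|3)=-1; (−1)^{4·2·1}·(+1)^2·(-1)^4 = +1.
v=19: a=19^-4·(≡1), b=19^-2·(≡13) mod 19; (1|19)=+1, (13|19)=-1; (−1)^{-4·-2·9}·(+1)^-2·(-1)^-4 = +1.
v=2: v_2(a)=-1, v_2(b)=3; units ≡ 7, 3 (mod 8); ε·ε+αω+βω = 1·1+-1·1+3·0 ≡ 0  ⇒  (a,b)_2 = +1.
v=17: a=17^2·(≡9), b=17^0·(≡6) mod 17; (9|17)=+1, (6|17)=-1; (−1)^{2·0·8}·(+1)^0·(-1)^2 = +1.
(-2, -20746 / ℚ) ramifies at {23, ∞}: a division algebra.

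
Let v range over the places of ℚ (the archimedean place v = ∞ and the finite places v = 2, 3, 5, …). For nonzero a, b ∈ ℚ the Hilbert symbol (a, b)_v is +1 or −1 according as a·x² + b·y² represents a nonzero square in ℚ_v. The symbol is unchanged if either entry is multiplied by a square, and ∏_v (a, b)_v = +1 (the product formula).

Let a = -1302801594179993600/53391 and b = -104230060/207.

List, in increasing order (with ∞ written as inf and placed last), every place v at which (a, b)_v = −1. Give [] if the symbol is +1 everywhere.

Mod squares: a ≡ -1131, b ≡ -623645. Check v ∈ {∞, 2, 3, 5, 7, 11, 13, 17, 23, 29, 31, 37}.
v=37: a=37^-2·(≡4), b=37^0·(≡9) mod 37; (4|37)=+1, (9|37)=+1; (−1)^{-2·0·18}·(+1)^0·(+1)^-2 = +1.
v=7: a=7^2·(≡3), b=7^0·(≡6) mod 7; (3|7)=-1, (6|7)=-1; (−1)^{2·0·3}·(-1)^0·(-1)^2 = +1.
v=23: a=23^2·(≡11), b=23^-1·(≡16) mod 23; (11|23)=-1, (16|23)=+1; (−1)^{2·-1·11}·(-1)^-1·(+1)^2 = -1.
v=5: a=5^2·(≡1), b=5^1·(≡4) mod 5; (1|5)=+1, (4|5)=+1; (−1)^{2·1·2}·(+1)^1·(+1)^2 = +1.
v=17: a=17^2·(≡4), b=17^1·(≡2) mod 17; (4|17)=+1, (2|17)=+1; (−1)^{2·1·8}·(+1)^1·(+1)^2 = +1.
v=29: a=29^1·(≡11), b=29^1·(≡1) mod 29; (11|29)=-1, (1|29)=+1; (−1)^{1·1·14}·(-1)^1·(+1)^1 = -1.
v=13: a=13^-1·(≡4), b=13^0·(≡12) mod 13; (4|13)=+1, (12|13)=+1; (−1)^{-1·0·6}·(+1)^0·(+1)^-1 = +1.
v=2: v_2(a)=14, v_2(b)=2; units ≡ 5, 3 (mod 8); ε·ε+αω+βω = 0·1+14·1+2·1 ≡ 0  ⇒  (a,b)_2 = +1.
v=∞: -1131 < 0 and -623645 < 0  ⇒  (a,b)_∞ = -1.
v=31: a=31^0·(≡10), b=31^2·(≡27) mod 31; (10|31)=+1, (27|31)=-1; (−1)^{0·2·15}·(+1)^2·(-1)^0 = +1.
v=11: a=11^4·(≡8), b=11^1·(≡8) mod 11; (8|11)=-1, (8|11)=-1; (−1)^{4·1·5}·(-1)^1·(-1)^4 = -1.
v=3: a=3^-1·(≡1), b=3^-2·(≡1) mod 3; (1|3)=+1, (1|3)=+1; (−1)^{-1·-2·1}·(+1)^-2·(+1)^-1 = +1.
(-1131, -623645 / ℚ) ramifies at {11, 23, 29, ∞}: a division algebra.

[11, 23, 29, inf]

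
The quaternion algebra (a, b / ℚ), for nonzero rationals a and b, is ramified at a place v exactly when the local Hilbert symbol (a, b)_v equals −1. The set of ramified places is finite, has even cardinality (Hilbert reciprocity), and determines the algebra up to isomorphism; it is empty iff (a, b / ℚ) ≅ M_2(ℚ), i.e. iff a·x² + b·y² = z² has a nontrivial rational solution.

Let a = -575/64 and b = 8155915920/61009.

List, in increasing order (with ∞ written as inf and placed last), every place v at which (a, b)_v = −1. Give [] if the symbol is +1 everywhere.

[5, 17, 23, 37]

Mod squares: a ≡ -23, b ≡ 6293145. Check v ∈ {∞, 2, 3, 5, 13, 17, 19, 23, 29, 37}.
v=23: a=23^1·(≡5), b=23^1·(≡22) mod 23; (5|23)=-1, (22|23)=-1; (−1)^{1·1·11}·(-1)^1·(-1)^1 = -1.
v=29: a=29^0·(≡25), b=29^1·(≡14) mod 29; (25|29)=+1, (14|29)=-1; (−1)^{0·1·14}·(+1)^1·(-1)^0 = +1.
v=19: a=19^0·(≡2), b=19^-2·(≡13) mod 19; (2|19)=-1, (13|19)=-1; (−1)^{0·-2·9}·(-1)^-2·(-1)^0 = +1.
v=∞: -23 < 0 and 6293145 > 0  ⇒  (a,b)_∞ = +1.
v=13: a=13^0·(≡3), b=13^-2·(≡10) mod 13; (3|13)=+1, (10|13)=+1; (−1)^{0·-2·6}·(+1)^-2·(+1)^0 = +1.
v=2: v_2(a)=-6, v_2(b)=4; units ≡ 1, 1 (mod 8); ε·ε+αω+βω = 0·0+-6·0+4·0 ≡ 0  ⇒  (a,b)_2 = +1.
v=17: a=17^0·(≡12), b=17^1·(≡7) mod 17; (12|17)=-1, (7|17)=-1; (−1)^{0·1·8}·(-1)^1·(-1)^0 = -1.
v=5: a=5^2·(≡3), b=5^1·(≡1) mod 5; (3|5)=-1, (1|5)=+1; (−1)^{2·1·2}·(-1)^1·(+1)^2 = -1.
v=37: a=37^0·(≡2), b=37^1·(≡1) mod 37; (2|37)=-1, (1|37)=+1; (−1)^{0·1·18}·(-1)^1·(+1)^0 = -1.
v=3: a=3^0·(≡1), b=3^5·(≡1) mod 3; (1|3)=+1, (1|3)=+1; (−1)^{0·5·1}·(+1)^5·(+1)^0 = +1.
|Ram(-23, 6293145)| = 4, even; anisotropic at {5, 17, 23, 37}.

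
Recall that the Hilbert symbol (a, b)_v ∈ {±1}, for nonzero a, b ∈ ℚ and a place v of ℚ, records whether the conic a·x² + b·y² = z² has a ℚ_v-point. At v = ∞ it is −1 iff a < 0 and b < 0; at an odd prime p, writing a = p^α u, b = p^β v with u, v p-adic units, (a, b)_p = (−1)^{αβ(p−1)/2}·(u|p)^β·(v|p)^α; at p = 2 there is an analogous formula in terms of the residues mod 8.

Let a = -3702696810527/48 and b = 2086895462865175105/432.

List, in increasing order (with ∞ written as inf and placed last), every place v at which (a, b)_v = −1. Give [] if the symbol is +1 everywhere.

(a, b) ≡ (-1221, 4072035) mod (ℚ^×)²; places V = {2, 3, 5, 11, 13, 23, 29, 37, ∞}.
(a,b)_23: α=2, u≡22; β=3, v≡19 (mod 23); (22|23)=-1, (19|23)=-1; sign (−1)^0·-1^3·-1^2 = -1.
(a,b)_3: α=-1, u≡1; β=-3, v≡1 (mod 3); (1|3)=+1, (1|3)=+1; sign (−1)^1·+1^-3·+1^-1 = -1.
(a,b)_∞: sgn(-1221)=−, sgn(4072035)=+, so +1.
(a,b)_13: α=2, u≡12; β=4, v≡8 (mod 13); (12|13)=+1, (8|13)=-1; sign (−1)^0·+1^4·-1^2 = +1.
(a,b)_2: α=-4, β=-4; u≡3, v≡3 (mod 8); ε(u)ε(v)=1·1, αω(v)=-4·1, βω(u)=-4·1; sum ≡ 1  ⇒  -1.
(a,b)_29: α=2, u≡26; β=3, v≡21 (mod 29); (26|29)=-1, (21|29)=-1; sign (−1)^0·-1^3·-1^2 = -1.
(a,b)_5: α=0, u≡1; β=1, v≡3 (mod 5); (1|5)=+1, (3|5)=-1; sign (−1)^0·+1^1·-1^0 = +1.
(a,b)_11: α=3, u≡2; β=3, v≡8 (mod 11); (2|11)=-1, (8|11)=-1; sign (−1)^1·-1^3·-1^3 = -1.
(a,b)_37: α=1, u≡12; β=1, v≡8 (mod 37); (12|37)=+1, (8|37)=-1; sign (−1)^0·+1^1·-1^1 = -1.
|Ram(-1221, 4072035)| = 6, even; anisotropic at {2, 3, 11, 23, 29, 37}.

[2, 3, 11, 23, 29, 37]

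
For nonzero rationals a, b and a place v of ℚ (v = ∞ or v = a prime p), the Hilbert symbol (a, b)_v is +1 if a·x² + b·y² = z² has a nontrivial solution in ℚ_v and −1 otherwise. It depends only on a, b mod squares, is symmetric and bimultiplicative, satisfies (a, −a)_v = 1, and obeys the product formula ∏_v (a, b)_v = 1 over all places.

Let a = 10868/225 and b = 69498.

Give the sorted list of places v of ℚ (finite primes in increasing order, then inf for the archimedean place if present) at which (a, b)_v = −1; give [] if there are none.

(a, b) ≡ (2717, 858) mod (ℚ^×)²; places V = {2, 3, 5, 11, 13, 19, ∞}.
(a,b)_19: α=1, u≡12; β=0, v≡15 (mod 19); (12|19)=-1, (15|19)=-1; sign (−1)^0·-1^0·-1^1 = -1.
(a,b)_5: α=-2, u≡2; β=0, v≡3 (mod 5); (2|5)=-1, (3|5)=-1; sign (−1)^0·-1^0·-1^-2 = +1.
(a,b)_2: α=2, β=1; u≡5, v≡5 (mod 8); ε(u)ε(v)=0·0, αω(v)=2·1, βω(u)=1·1; sum ≡ 1  ⇒  -1.
(a,b)_13: α=1, u≡1; β=1, v≡3 (mod 13); (1|13)=+1, (3|13)=+1; sign (−1)^0·+1^1·+1^1 = +1.
(a,b)_11: α=1, u≡4; β=1, v≡4 (mod 11); (4|11)=+1, (4|11)=+1; sign (−1)^1·+1^1·+1^1 = -1.
(a,b)_3: α=-2, u≡2; β=5, v≡1 (mod 3); (2|3)=-1, (1|3)=+1; sign (−1)^0·-1^5·+1^-2 = -1.
(a,b)_∞: sgn(2717)=+, sgn(858)=+, so +1.
Ram(2717, 858) = {2, 3, 11, 19}; no ℚ_2-point on the conic.

[2, 3, 11, 19]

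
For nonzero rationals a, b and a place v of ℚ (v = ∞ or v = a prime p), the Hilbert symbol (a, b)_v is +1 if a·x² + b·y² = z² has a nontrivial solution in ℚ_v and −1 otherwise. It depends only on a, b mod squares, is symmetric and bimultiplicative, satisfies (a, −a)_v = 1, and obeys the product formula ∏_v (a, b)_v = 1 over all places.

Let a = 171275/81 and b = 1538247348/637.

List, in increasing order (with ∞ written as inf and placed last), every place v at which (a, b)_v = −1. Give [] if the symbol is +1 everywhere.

(a, b) ≡ (6851, 510081) mod (ℚ^×)²; places V = {2, 3, 5, 7, 11, 13, 17, 29, 31, 41, ∞}.
(a,b)_17: α=1, u≡10; β=0, v≡13 (mod 17); (10|17)=-1, (13|17)=+1; sign (−1)^0·-1^0·+1^1 = +1.
(a,b)_3: α=-4, u≡2; β=5, v≡2 (mod 3); (2|3)=-1, (2|3)=-1; sign (−1)^0·-1^5·-1^-4 = -1.
(a,b)_13: α=1, u≡2; β=-1, v≡4 (mod 13); (2|13)=-1, (4|13)=+1; sign (−1)^0·-1^-1·+1^1 = -1.
(a,b)_29: α=0, u≡24; β=1, v≡18 (mod 29); (24|29)=+1, (18|29)=-1; sign (−1)^0·+1^1·-1^0 = +1.
(a,b)_2: α=0, β=2; u≡3, v≡1 (mod 8); ε(u)ε(v)=1·0, αω(v)=0·0, βω(u)=2·1; sum ≡ 0  ⇒  +1.
(a,b)_5: α=2, u≡1; β=0, v≡4 (mod 5); (1|5)=+1, (4|5)=+1; sign (−1)^0·+1^0·+1^2 = +1.
(a,b)_41: α=0, u≡23; β=1, v≡20 (mod 41); (23|41)=+1, (20|41)=+1; sign (−1)^0·+1^1·+1^0 = +1.
(a,b)_7: α=0, u≡5; β=-2, v≡6 (mod 7); (5|7)=-1, (6|7)=-1; sign (−1)^0·-1^-2·-1^0 = +1.
(a,b)_∞: sgn(6851)=+, sgn(510081)=+, so +1.
(a,b)_31: α=1, u≡2; β=0, v≡4 (mod 31); (2|31)=+1, (4|31)=+1; sign (−1)^0·+1^0·+1^1 = +1.
(a,b)_11: α=0, u≡4; β=3, v≡7 (mod 11); (4|11)=+1, (7|11)=-1; sign (−1)^0·+1^3·-1^0 = +1.
|Ram(6851, 510081)| = 2, even; anisotropic at {3, 13}.

[3, 13]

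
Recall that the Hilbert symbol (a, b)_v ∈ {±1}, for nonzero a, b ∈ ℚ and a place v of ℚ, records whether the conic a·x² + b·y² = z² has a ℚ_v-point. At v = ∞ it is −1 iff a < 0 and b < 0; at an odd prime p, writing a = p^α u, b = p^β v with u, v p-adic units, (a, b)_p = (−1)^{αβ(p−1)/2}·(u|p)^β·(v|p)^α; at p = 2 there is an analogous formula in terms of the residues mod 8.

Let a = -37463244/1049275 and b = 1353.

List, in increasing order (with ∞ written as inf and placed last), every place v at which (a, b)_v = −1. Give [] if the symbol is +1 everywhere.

(a, b) ≡ (-21489, 1353) mod (ℚ^×)²; places V = {2, 3, 5, 7, 11, 13, 19, 29, 41, 47, ∞}.
(a,b)_11: α=0, u≡4; β=1, v≡2 (mod 11); (4|11)=+1, (2|11)=-1; sign (−1)^0·+1^1·-1^0 = +1.
(a,b)_3: α=1, u≡1; β=1, v≡1 (mod 3); (1|3)=+1, (1|3)=+1; sign (−1)^1·+1^1·+1^1 = -1.
(a,b)_∞: sgn(-21489)=−, sgn(1353)=+, so +1.
(a,b)_13: α=3, u≡5; β=0, v≡1 (mod 13); (5|13)=-1, (1|13)=+1; sign (−1)^0·-1^0·+1^3 = +1.
(a,b)_19: α=-1, u≡4; β=0, v≡4 (mod 19); (4|19)=+1, (4|19)=+1; sign (−1)^0·+1^0·+1^-1 = +1.
(a,b)_7: α=2, u≡4; β=0, v≡2 (mod 7); (4|7)=+1, (2|7)=+1; sign (−1)^0·+1^0·+1^2 = +1.
(a,b)_5: α=-2, u≡1; β=0, v≡3 (mod 5); (1|5)=+1, (3|5)=-1; sign (−1)^0·+1^0·-1^-2 = +1.
(a,b)_47: α=-2, u≡16; β=0, v≡37 (mod 47); (16|47)=+1, (37|47)=+1; sign (−1)^0·+1^0·+1^-2 = +1.
(a,b)_2: α=2, β=0; u≡7, v≡1 (mod 8); ε(u)ε(v)=1·0, αω(v)=2·0, βω(u)=0·0; sum ≡ 0  ⇒  +1.
(a,b)_29: α=1, u≡20; β=0, v≡19 (mod 29); (20|29)=+1, (19|29)=-1; sign (−1)^0·+1^0·-1^1 = -1.
(a,b)_41: α=0, u≡32; β=1, v≡33 (mod 41); (32|41)=+1, (33|41)=+1; sign (−1)^0·+1^1·+1^0 = +1.
Ram(-21489, 1353) = {3, 29}; no ℚ_3-point on the conic.

[3, 29]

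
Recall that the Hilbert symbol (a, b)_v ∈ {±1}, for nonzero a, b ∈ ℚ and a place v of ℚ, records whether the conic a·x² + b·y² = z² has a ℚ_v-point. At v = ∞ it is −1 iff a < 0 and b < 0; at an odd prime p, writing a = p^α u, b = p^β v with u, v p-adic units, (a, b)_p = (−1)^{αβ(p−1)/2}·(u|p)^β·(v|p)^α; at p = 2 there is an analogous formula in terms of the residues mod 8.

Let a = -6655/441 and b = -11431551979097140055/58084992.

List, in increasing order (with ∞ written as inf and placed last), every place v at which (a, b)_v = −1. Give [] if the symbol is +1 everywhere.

(a, b) ≡ (-55, -3990) mod (ℚ^×)²; places V = {2, 3, 5, 7, 11, 19, 29, 43, ∞}.
(a,b)_3: α=-2, u≡2; β=-3, v≡2 (mod 3); (2|3)=-1, (2|3)=-1; sign (−1)^0·-1^-3·-1^-2 = -1.
(a,b)_11: α=3, u≡6; β=8, v≡9 (mod 11); (6|11)=-1, (9|11)=+1; sign (−1)^0·-1^8·+1^3 = +1.
(a,b)_5: α=1, u≡4; β=1, v≡2 (mod 5); (4|5)=+1, (2|5)=-1; sign (−1)^0·+1^1·-1^1 = -1.
(a,b)_29: α=0, u≡17; β=2, v≡18 (mod 29); (17|29)=-1, (18|29)=-1; sign (−1)^0·-1^2·-1^0 = +1.
(a,b)_19: α=0, u≡13; β=3, v≡8 (mod 19); (13|19)=-1, (8|19)=-1; sign (−1)^0·-1^3·-1^0 = -1.
(a,b)_∞: sgn(-55)=−, sgn(-3990)=−, so -1.
(a,b)_7: α=-2, u≡1; β=-5, v≡2 (mod 7); (1|7)=+1, (2|7)=+1; sign (−1)^0·+1^-5·+1^-2 = +1.
(a,b)_43: α=0, u≡40; β=2, v≡23 (mod 43); (40|43)=+1, (23|43)=+1; sign (−1)^0·+1^2·+1^0 = +1.
(a,b)_2: α=0, β=-7; u≡1, v≡5 (mod 8); ε(u)ε(v)=0·0, αω(v)=0·1, βω(u)=-7·0; sum ≡ 0  ⇒  +1.
(-55, -3990 / ℚ) ramifies at {3, 5, 19, ∞}: a division algebra.

[3, 5, 19, inf]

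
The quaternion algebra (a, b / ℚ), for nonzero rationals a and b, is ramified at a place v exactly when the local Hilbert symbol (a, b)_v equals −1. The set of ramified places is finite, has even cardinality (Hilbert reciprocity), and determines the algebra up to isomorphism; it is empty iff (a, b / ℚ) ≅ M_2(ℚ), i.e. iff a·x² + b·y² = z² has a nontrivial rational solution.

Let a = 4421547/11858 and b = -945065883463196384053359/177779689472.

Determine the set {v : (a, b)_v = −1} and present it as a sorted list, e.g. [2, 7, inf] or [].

Mod squares: a ≡ 646, b ≡ -8398. Check v ∈ {∞, 2, 3, 7, 11, 13, 17, 19, 29}.
v=3: a=3^4·(≡1), b=3^12·(≡2) mod 3; (1|3)=+1, (2|3)=-1; (−1)^{4·12·1}·(+1)^12·(-1)^4 = +1.
v=19: a=19^1·(≡10), b=19^3·(≡14) mod 19; (10|19)=-1, (14|19)=-1; (−1)^{1·3·9}·(-1)^3·(-1)^1 = -1.
v=29: a=29^0·(≡18), b=29^2·(≡17) mod 29; (18|29)=-1, (17|29)=-1; (−1)^{0·2·14}·(-1)^2·(-1)^0 = +1.
v=∞: 646 > 0 and -8398 < 0  ⇒  (a,b)_∞ = +1.
v=2: v_2(a)=-1, v_2(b)=-11; units ≡ 3, 1 (mod 8); ε·ε+αω+βω = 1·0+-1·0+-11·1 ≡ 1  ⇒  (a,b)_2 = -1.
v=13: a=13^2·(≡10), b=13^7·(≡9) mod 13; (10|13)=+1, (9|13)=+1; (−1)^{2·7·6}·(+1)^7·(+1)^2 = +1.
v=17: a=17^1·(≡16), b=17^3·(≡8) mod 17; (16|17)=+1, (8|17)=+1; (−1)^{1·3·8}·(+1)^3·(+1)^1 = +1.
v=11: a=11^-2·(≡2), b=11^-6·(≡8) mod 11; (2|11)=-1, (8|11)=-1; (−1)^{-2·-6·5}·(-1)^-6·(-1)^-2 = +1.
v=7: a=7^-2·(≡1), b=7^-2·(≡2) mod 7; (1|7)=+1, (2|7)=+1; (−1)^{-2·-2·3}·(+1)^-2·(+1)^-2 = +1.
|Ram(646, -8398)| = 2, even; anisotropic at {2, 19}.

[2, 19]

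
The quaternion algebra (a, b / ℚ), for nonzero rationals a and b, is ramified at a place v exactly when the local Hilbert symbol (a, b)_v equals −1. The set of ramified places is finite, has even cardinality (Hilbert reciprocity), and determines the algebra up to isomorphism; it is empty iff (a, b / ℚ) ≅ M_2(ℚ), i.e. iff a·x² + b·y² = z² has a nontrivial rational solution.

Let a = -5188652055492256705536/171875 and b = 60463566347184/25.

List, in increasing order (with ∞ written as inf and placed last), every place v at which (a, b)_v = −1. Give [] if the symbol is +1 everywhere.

[2, 3, 11, 29]

Mod squares: a ≡ -3289, b ≡ 6699. Check v ∈ {∞, 2, 3, 5, 7, 11, 13, 23, 29}.
v=5: a=5^-6·(≡4), b=5^-2·(≡4) mod 5; (4|5)=+1, (4|5)=+1; (−1)^{-6·-2·2}·(+1)^-2·(+1)^-6 = +1.
v=29: a=29^4·(≡18), b=29^3·(≡22) mod 29; (18|29)=-1, (22|29)=+1; (−1)^{4·3·14}·(-1)^3·(+1)^4 = -1.
v=7: a=7^4·(≡4), b=7^3·(≡3) mod 7; (4|7)=+1, (3|7)=-1; (−1)^{4·3·3}·(+1)^3·(-1)^4 = +1.
v=∞: -3289 < 0 and 6699 > 0  ⇒  (a,b)_∞ = +1.
v=2: v_2(a)=10, v_2(b)=4; units ≡ 7, 3 (mod 8); ε·ε+αω+βω = 1·1+10·1+4·0 ≡ 1  ⇒  (a,b)_2 = -1.
v=13: a=13^3·(≡6), b=13^2·(≡10) mod 13; (6|13)=-1, (10|13)=+1; (−1)^{3·2·6}·(-1)^2·(+1)^3 = +1.
v=11: a=11^-1·(≡1), b=11^1·(≡1) mod 11; (1|11)=+1, (1|11)=+1; (−1)^{-1·1·5}·(+1)^1·(+1)^-1 = -1.
v=23: a=23^1·(≡13), b=23^0·(≡13) mod 23; (13|23)=+1, (13|23)=+1; (−1)^{1·0·11}·(+1)^0·(+1)^1 = +1.
v=3: a=3^10·(≡2), b=3^5·(≡1) mod 3; (2|3)=-1, (1|3)=+1; (−1)^{10·5·1}·(-1)^5·(+1)^10 = -1.
Ram(-3289, 6699) = {2, 3, 11, 29}; no ℚ_2-point on the conic.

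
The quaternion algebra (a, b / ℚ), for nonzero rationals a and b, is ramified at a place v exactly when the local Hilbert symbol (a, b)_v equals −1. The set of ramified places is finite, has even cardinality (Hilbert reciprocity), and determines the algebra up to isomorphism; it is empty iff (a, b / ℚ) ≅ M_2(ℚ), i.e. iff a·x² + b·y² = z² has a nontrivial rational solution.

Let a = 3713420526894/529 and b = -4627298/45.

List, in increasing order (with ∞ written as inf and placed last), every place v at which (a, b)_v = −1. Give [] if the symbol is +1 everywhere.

[17, 29]

(a, b) ≡ (18734, -64090) mod (ℚ^×)²; places V = {2, 3, 5, 13, 17, 19, 23, 29, ∞}.
(a,b)_5: α=0, u≡1; β=-1, v≡3 (mod 5); (1|5)=+1, (3|5)=-1; sign (−1)^0·+1^-1·-1^0 = +1.
(a,b)_∞: sgn(18734)=+, sgn(-64090)=−, so +1.
(a,b)_17: α=1, u≡12; β=1, v≡4 (mod 17); (12|17)=-1, (4|17)=+1; sign (−1)^0·-1^1·+1^1 = -1.
(a,b)_29: α=1, u≡21; β=1, v≡7 (mod 29); (21|29)=-1, (7|29)=+1; sign (−1)^0·-1^1·+1^1 = -1.
(a,b)_2: α=1, β=1; u≡7, v≡3 (mod 8); ε(u)ε(v)=1·1, αω(v)=1·1, βω(u)=1·0; sum ≡ 0  ⇒  +1.
(a,b)_3: α=2, u≡2; β=-2, v≡2 (mod 3); (2|3)=-1, (2|3)=-1; sign (−1)^0·-1^-2·-1^2 = +1.
(a,b)_23: α=-2, u≡16; β=0, v≡20 (mod 23); (16|23)=+1, (20|23)=-1; sign (−1)^0·+1^0·-1^-2 = +1.
(a,b)_19: α=5, u≡7; β=2, v≡1 (mod 19); (7|19)=+1, (1|19)=+1; sign (−1)^0·+1^2·+1^5 = +1.
(a,b)_13: α=2, u≡9; β=1, v≡12 (mod 13); (9|13)=+1, (12|13)=+1; sign (−1)^0·+1^1·+1^2 = +1.
Ram(18734, -64090) = {17, 29}; no ℚ_17-point on the conic.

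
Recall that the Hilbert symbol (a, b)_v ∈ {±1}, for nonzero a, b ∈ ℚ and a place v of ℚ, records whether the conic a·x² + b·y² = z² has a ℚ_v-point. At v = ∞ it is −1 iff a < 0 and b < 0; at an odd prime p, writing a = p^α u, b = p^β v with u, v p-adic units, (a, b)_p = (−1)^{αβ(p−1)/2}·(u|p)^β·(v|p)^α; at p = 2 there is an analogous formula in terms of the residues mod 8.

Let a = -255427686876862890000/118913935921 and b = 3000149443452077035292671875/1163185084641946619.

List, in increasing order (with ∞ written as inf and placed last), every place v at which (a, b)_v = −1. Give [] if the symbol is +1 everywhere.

[3, 17, 19, 37]

(a, b) ≡ (-466089, 269841) mod (ℚ^×)²; places V = {2, 3, 5, 11, 13, 17, 19, 23, 29, 37, 41, 47, ∞}.
(a,b)_5: α=4, u≡1; β=6, v≡4 (mod 5); (1|5)=+1, (4|5)=+1; sign (−1)^0·+1^6·+1^4 = +1.
(a,b)_23: α=-2, u≡1; β=-4, v≡14 (mod 23); (1|23)=+1, (14|23)=-1; sign (−1)^0·+1^-4·-1^-2 = +1.
(a,b)_17: α=1, u≡2; β=3, v≡12 (mod 17); (2|17)=+1, (12|17)=-1; sign (−1)^0·+1^3·-1^1 = -1.
(a,b)_41: α=0, u≡25; β=-2, v≡31 (mod 41); (25|41)=+1, (31|41)=+1; sign (−1)^0·+1^-2·+1^0 = +1.
(a,b)_47: α=-2, u≡38; β=-2, v≡6 (mod 47); (38|47)=-1, (6|47)=+1; sign (−1)^0·-1^-2·+1^-2 = +1.
(a,b)_19: α=3, u≡5; β=4, v≡3 (mod 19); (5|19)=+1, (3|19)=-1; sign (−1)^0·+1^4·-1^3 = -1.
(a,b)_29: α=-2, u≡25; β=-2, v≡23 (mod 29); (25|29)=+1, (23|29)=+1; sign (−1)^0·+1^-2·+1^-2 = +1.
(a,b)_∞: sgn(-466089)=−, sgn(269841)=+, so +1.
(a,b)_2: α=4, β=0; u≡7, v≡1 (mod 8); ε(u)ε(v)=1·0, αω(v)=4·0, βω(u)=0·0; sum ≡ 0  ⇒  +1.
(a,b)_37: α=5, u≡17; β=7, v≡9 (mod 37); (17|37)=-1, (9|37)=+1; sign (−1)^0·-1^7·+1^5 = -1.
(a,b)_11: α=-2, u≡5; β=-3, v≡4 (mod 11); (5|11)=+1, (4|11)=+1; sign (−1)^0·+1^-3·+1^-2 = +1.
(a,b)_13: α=1, u≡10; β=1, v≡1 (mod 13); (10|13)=+1, (1|13)=+1; sign (−1)^0·+1^1·+1^1 = +1.
(a,b)_3: α=5, u≡1; β=5, v≡1 (mod 3); (1|3)=+1, (1|3)=+1; sign (−1)^1·+1^5·+1^5 = -1.
Ram(-466089, 269841) = {3, 17, 19, 37}; no ℚ_3-point on the conic.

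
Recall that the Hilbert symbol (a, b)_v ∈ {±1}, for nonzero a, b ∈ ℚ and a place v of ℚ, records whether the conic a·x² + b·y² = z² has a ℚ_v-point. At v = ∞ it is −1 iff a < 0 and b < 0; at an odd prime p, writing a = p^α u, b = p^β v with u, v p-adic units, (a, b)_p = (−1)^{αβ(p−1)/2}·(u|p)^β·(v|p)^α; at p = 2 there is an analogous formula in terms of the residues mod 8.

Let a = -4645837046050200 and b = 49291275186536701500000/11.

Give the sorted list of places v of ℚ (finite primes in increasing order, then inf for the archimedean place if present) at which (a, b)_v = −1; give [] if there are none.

[2, 3, 11, 13]

Mod squares: a ≡ -21318, b ≡ 34034. Check v ∈ {∞, 2, 3, 5, 7, 11, 13, 17, 19}.
v=2: v_2(a)=3, v_2(b)=5; units ≡ 5, 1 (mod 8); ε·ε+αω+βω = 0·0+3·0+5·1 ≡ 1  ⇒  (a,b)_2 = -1.
v=17: a=17^1·(≡9), b=17^1·(≡4) mod 17; (9|17)=+1, (4|17)=+1; (−1)^{1·1·8}·(+1)^1·(+1)^1 = +1.
v=13: a=13^2·(≡6), b=13^3·(≡8) mod 13; (6|13)=-1, (8|13)=-1; (−1)^{2·3·6}·(-1)^3·(-1)^2 = -1.
v=5: a=5^2·(≡2), b=5^6·(≡1) mod 5; (2|5)=-1, (1|5)=+1; (−1)^{2·6·2}·(-1)^6·(+1)^2 = +1.
v=∞: -21318 < 0 and 34034 > 0  ⇒  (a,b)_∞ = +1.
v=11: a=11^1·(≡9), b=11^-1·(≡5) mod 11; (9|11)=+1, (5|11)=+1; (−1)^{1·-1·5}·(+1)^-1·(+1)^1 = -1.
v=3: a=3^7·(≡1), b=3^10·(≡2) mod 3; (1|3)=+1, (2|3)=-1; (−1)^{7·10·1}·(+1)^10·(-1)^7 = -1.
v=7: a=7^2·(≡4), b=7^3·(≡4) mod 7; (4|7)=+1, (4|7)=+1; (−1)^{2·3·3}·(+1)^3·(+1)^2 = +1.
v=19: a=19^3·(≡10), b=19^4·(≡17) mod 19; (10|19)=-1, (17|19)=+1; (−1)^{3·4·9}·(-1)^4·(+1)^3 = +1.
|Ram(-21318, 34034)| = 4, even; anisotropic at {2, 3, 11, 13}.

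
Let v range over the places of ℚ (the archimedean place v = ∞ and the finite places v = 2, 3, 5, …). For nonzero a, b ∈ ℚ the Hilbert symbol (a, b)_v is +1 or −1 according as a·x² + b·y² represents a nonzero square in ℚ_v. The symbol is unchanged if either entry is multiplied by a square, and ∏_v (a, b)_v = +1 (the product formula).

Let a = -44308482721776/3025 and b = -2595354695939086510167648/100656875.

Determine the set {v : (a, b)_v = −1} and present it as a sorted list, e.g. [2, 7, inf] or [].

Mod squares: a ≡ -8671, b ≡ -18722. Check v ∈ {∞, 2, 3, 5, 7, 11, 13, 23, 29, 37}.
v=37: a=37^2·(≡2), b=37^3·(≡10) mod 37; (2|37)=-1, (10|37)=+1; (−1)^{2·3·18}·(-1)^3·(+1)^2 = -1.
v=∞: -8671 < 0 and -18722 < 0  ⇒  (a,b)_∞ = -1.
v=5: a=5^-2·(≡4), b=5^-4·(≡2) mod 5; (4|5)=+1, (2|5)=-1; (−1)^{-2·-4·2}·(+1)^-4·(-1)^-2 = +1.
v=29: a=29^1·(≡28), b=29^2·(≡2) mod 29; (28|29)=+1, (2|29)=-1; (−1)^{1·2·14}·(+1)^2·(-1)^1 = -1.
v=13: a=13^1·(≡9), b=13^2·(≡8) mod 13; (9|13)=+1, (8|13)=-1; (−1)^{1·2·6}·(+1)^2·(-1)^1 = -1.
v=11: a=11^-2·(≡8), b=11^-5·(≡4) mod 11; (8|11)=-1, (4|11)=+1; (−1)^{-2·-5·5}·(-1)^-5·(+1)^-2 = -1.
v=7: a=7^2·(≡2), b=7^4·(≡3) mod 7; (2|7)=+1, (3|7)=-1; (−1)^{2·4·3}·(+1)^4·(-1)^2 = +1.
v=3: a=3^2·(≡2), b=3^6·(≡1) mod 3; (2|3)=-1, (1|3)=+1; (−1)^{2·6·1}·(-1)^6·(+1)^2 = +1.
v=2: v_2(a)=4, v_2(b)=5; units ≡ 1, 7 (mod 8); ε·ε+αω+βω = 0·1+4·0+5·0 ≡ 0  ⇒  (a,b)_2 = +1.
v=23: a=23^3·(≡22), b=23^5·(≡17) mod 23; (22|23)=-1, (17|23)=-1; (−1)^{3·5·11}·(-1)^5·(-1)^3 = -1.
(-8671, -18722 / ℚ) ramifies at {11, 13, 23, 29, 37, ∞}: a division algebra.

[11, 13, 23, 29, 37, inf]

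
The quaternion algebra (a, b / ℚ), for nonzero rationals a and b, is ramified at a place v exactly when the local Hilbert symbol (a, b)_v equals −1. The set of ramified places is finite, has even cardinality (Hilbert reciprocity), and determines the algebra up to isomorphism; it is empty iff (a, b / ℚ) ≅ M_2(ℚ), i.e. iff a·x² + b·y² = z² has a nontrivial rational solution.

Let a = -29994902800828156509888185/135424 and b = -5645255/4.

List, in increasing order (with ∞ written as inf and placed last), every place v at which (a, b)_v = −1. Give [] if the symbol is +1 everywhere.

[5, 37, 43, inf]

Mod squares: a ≡ -32798465, b ≡ -46655. Check v ∈ {∞, 2, 5, 7, 11, 19, 23, 31, 37, 43}.
v=31: a=31^3·(≡12), b=31^1·(≡5) mod 31; (12|31)=-1, (5|31)=+1; (−1)^{3·1·15}·(-1)^1·(+1)^3 = +1.
v=23: a=23^-2·(≡18), b=23^0·(≡18) mod 23; (18|23)=+1, (18|23)=+1; (−1)^{-2·0·11}·(+1)^0·(+1)^-2 = +1.
v=∞: -32798465 < 0 and -46655 < 0  ⇒  (a,b)_∞ = -1.
v=37: a=37^1·(≡27), b=37^0·(≡5) mod 37; (27|37)=+1, (5|37)=-1; (−1)^{1·0·18}·(+1)^0·(-1)^1 = -1.
v=2: v_2(a)=-8, v_2(b)=-2; units ≡ 7, 1 (mod 8); ε·ε+αω+βω = 1·0+-8·0+-2·0 ≡ 0  ⇒  (a,b)_2 = +1.
v=11: a=11^8·(≡5), b=11^2·(≡10) mod 11; (5|11)=+1, (10|11)=-1; (−1)^{8·2·5}·(+1)^2·(-1)^8 = +1.
v=19: a=19^1·(≡14), b=19^0·(≡11) mod 19; (14|19)=-1, (11|19)=+1; (−1)^{1·0·9}·(-1)^0·(+1)^1 = +1.
v=7: a=7^5·(≡1), b=7^1·(≡3) mod 7; (1|7)=+1, (3|7)=-1; (−1)^{5·1·3}·(+1)^1·(-1)^5 = +1.
v=5: a=5^1·(≡2), b=5^1·(≡1) mod 5; (2|5)=-1, (1|5)=+1; (−1)^{1·1·2}·(-1)^1·(+1)^1 = -1.
v=43: a=43^3·(≡28), b=43^1·(≡20) mod 43; (28|43)=-1, (20|43)=-1; (−1)^{3·1·21}·(-1)^1·(-1)^3 = -1.
Ram(-32798465, -46655) = {5, 37, 43, ∞}; no ℚ_5-point on the conic.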